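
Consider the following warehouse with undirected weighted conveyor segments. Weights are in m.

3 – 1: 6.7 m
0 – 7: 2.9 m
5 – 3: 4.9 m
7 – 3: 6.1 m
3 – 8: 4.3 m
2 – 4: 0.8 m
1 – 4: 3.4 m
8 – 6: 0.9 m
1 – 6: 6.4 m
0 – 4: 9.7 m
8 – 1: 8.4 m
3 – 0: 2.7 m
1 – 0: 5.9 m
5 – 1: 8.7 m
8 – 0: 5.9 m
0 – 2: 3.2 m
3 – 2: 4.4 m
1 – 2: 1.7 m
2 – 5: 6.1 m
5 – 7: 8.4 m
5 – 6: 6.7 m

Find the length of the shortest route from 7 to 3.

5.6 m

Settle nodes by increasing distance from 7:
7: 0
0: 2.9  (via 7)
3: 5.6  (via 0)
Shortest route: 7–0–3 = 5.6 m.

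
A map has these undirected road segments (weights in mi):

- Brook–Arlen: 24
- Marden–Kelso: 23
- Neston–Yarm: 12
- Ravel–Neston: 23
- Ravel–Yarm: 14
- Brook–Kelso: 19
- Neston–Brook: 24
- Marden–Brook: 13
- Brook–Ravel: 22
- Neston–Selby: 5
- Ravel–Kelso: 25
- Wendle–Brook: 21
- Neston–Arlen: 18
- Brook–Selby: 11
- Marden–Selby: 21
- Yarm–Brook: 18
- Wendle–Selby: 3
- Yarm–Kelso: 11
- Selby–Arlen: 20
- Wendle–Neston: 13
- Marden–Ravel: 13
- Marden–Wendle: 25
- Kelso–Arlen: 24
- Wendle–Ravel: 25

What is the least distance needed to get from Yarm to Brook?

18 mi

Enumerating some paths:
Yarm–Ravel–Brook: 14+22 = 36
Yarm–Brook: 18 = 18
Yarm–Neston–Selby–Brook: 12+5+11 = 28
Yarm–Kelso–Brook: 11+19 = 30
The minimum is 18 mi via Yarm–Brook.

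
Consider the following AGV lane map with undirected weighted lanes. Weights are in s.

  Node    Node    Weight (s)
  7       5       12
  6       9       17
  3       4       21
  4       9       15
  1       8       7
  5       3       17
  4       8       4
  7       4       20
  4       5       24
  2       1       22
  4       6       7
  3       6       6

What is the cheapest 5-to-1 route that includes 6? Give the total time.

Best 5 to 6: 5 → 3 → 6 costing 23
Best 6 to 1: 6 → 4 → 8 → 1 costing 18
Total via 6: 23 + 18 = 41 s.

41 s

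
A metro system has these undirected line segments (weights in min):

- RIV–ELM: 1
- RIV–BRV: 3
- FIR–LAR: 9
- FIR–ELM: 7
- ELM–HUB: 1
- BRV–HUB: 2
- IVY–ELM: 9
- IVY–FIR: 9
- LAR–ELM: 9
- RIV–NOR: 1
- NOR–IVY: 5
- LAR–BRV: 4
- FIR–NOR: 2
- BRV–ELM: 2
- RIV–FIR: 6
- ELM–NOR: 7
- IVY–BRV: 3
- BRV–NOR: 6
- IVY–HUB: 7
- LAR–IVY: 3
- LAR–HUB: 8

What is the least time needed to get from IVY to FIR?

7 min

Compare a few routes:
IVY–NOR–FIR: 5+2 = 7
IVY–BRV–ELM–RIV–NOR–FIR: 3+2+1+1+2 = 9
IVY–BRV–RIV–NOR–FIR: 3+3+1+2 = 9
IVY–FIR: 9 = 9
Cheapest is IVY–NOR–FIR at 7 min.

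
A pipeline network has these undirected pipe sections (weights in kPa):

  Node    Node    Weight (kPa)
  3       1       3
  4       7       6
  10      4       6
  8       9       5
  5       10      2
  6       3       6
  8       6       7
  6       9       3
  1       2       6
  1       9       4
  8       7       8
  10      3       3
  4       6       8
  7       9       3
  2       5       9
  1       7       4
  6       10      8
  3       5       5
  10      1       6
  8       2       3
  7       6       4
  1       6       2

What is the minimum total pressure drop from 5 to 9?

12 kPa

Running Dijkstra from 5:
5: 0
10: 2  (via 5)
3: 5  (via 5)
1: 8  (via 10)
4: 8  (via 10)
2: 9  (via 5)
6: 10  (via 10)
7: 12  (via 1)
8: 12  (via 2)
9: 12  (via 1)
Shortest route: 5 → 10 → 1 → 9 = 12 kPa.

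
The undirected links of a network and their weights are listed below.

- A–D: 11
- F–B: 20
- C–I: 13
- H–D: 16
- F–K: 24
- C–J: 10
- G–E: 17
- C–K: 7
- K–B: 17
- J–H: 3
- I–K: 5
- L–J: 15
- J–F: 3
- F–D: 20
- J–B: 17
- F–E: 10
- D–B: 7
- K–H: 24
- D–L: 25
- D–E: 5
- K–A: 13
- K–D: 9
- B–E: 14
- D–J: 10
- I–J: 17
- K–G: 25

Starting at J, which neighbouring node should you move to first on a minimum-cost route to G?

F

Candidate routes:
J–D–E–G: 10+5+17 = 32
J–F–E–G: 3+10+17 = 30
The minimum is 30 via J–F–E–G.
So from J the first move is to F.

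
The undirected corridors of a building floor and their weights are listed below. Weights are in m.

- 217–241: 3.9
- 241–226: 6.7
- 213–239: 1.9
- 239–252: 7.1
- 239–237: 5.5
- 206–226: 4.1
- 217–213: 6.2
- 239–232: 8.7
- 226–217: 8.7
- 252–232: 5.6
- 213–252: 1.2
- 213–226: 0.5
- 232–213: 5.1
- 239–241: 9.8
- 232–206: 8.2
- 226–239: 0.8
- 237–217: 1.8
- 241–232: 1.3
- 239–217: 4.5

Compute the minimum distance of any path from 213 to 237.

Settle nodes by increasing distance from 213:
213: 0
226: 0.5  (via 213)
252: 1.2  (via 213)
239: 1.3  (via 226)
206: 4.6  (via 226)
232: 5.1  (via 213)
217: 5.8  (via 239)
241: 6.4  (via 232)
237: 6.8  (via 239)
Shortest route: 213 → 226 → 239 → 237 = 6.8 m.

6.8 m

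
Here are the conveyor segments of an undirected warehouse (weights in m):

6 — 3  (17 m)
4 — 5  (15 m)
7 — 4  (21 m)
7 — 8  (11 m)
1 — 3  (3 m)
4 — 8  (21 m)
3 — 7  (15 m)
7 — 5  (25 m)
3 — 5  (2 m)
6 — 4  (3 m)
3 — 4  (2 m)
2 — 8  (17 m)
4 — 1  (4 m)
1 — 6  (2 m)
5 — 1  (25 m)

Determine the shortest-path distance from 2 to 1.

42 m

Compare a few routes:
2 → 8 → 4 → 3 → 1: 17+21+2+3 = 43
2 → 8 → 4 → 6 → 1: 17+21+3+2 = 43
2 → 8 → 4 → 1: 17+21+4 = 42
Cheapest is 2 → 8 → 4 → 1 at 42 m.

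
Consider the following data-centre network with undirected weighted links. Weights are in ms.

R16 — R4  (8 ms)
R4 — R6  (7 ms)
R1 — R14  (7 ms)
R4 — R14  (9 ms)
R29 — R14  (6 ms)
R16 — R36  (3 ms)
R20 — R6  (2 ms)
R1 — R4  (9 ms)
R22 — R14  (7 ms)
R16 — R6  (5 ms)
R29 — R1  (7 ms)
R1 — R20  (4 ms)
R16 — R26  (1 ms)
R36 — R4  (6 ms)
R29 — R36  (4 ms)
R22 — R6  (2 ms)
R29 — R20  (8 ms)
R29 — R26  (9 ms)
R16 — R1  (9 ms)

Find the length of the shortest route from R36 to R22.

10 ms

Settle nodes by increasing distance from R36:
R36: 0
R16: 3  (via R36)
R26: 4  (via R16)
R29: 4  (via R36)
R4: 6  (via R36)
R6: 8  (via R16)
R20: 10  (via R6)
R22: 10  (via R6)
Shortest route: R36 → R16 → R6 → R22 = 10 ms.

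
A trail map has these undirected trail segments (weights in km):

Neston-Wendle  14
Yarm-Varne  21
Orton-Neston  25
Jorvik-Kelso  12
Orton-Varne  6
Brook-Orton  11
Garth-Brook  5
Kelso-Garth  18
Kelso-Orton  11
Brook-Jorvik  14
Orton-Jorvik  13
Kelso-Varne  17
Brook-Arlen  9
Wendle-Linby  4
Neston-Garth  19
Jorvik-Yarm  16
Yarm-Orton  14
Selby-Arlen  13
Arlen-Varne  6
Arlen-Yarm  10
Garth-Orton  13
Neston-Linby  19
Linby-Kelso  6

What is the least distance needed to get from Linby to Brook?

Compare a few routes:
Linby → Kelso → Garth → Brook: 6+18+5 = 29
Linby → Kelso → Orton → Brook: 6+11+11 = 28
Linby → Kelso → Jorvik → Brook: 6+12+14 = 32
Cheapest is Linby → Kelso → Orton → Brook at 28 km.

28 km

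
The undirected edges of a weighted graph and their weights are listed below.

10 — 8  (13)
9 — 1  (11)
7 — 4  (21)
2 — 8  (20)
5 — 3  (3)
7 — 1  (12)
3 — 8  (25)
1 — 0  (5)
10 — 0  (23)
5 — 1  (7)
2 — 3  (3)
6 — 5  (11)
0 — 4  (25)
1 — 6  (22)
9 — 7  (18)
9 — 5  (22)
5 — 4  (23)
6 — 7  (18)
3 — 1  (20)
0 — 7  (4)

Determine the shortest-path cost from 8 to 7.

40

Compare a few routes:
8–2–3–5–1–0–7: 20+3+3+7+5+4 = 42
8–10–0–7: 13+23+4 = 40
8–3–5–1–0–7: 25+3+7+5+4 = 44
Cheapest is 8–10–0–7 at 40.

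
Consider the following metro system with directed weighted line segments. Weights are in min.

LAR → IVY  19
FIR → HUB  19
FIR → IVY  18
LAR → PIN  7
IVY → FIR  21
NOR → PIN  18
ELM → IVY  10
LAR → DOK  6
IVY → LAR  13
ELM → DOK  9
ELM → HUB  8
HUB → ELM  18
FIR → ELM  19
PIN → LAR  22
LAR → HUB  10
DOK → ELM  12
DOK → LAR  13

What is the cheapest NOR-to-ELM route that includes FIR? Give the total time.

99 min

Best NOR to FIR: NOR → PIN → LAR → IVY → FIR costing 80
Shortest FIR→ELM: FIR → ELM = 19
Total via FIR: 80 + 19 = 99 min.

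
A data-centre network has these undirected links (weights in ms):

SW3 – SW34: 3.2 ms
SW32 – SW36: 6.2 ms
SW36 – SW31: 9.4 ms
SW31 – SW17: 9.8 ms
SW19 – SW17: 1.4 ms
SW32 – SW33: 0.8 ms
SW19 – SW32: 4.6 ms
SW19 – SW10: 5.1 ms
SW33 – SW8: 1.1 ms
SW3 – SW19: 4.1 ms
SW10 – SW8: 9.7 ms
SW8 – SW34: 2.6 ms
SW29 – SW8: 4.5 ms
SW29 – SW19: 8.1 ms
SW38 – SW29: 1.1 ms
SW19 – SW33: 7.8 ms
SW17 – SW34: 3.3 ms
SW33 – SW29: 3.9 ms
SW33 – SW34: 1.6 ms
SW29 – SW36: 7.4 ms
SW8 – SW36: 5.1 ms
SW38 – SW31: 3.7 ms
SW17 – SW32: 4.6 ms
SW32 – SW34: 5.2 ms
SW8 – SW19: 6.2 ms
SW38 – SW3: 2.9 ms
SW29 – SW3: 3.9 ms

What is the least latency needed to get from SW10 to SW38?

12.1 ms

Settle nodes by increasing distance from SW10:
SW10: 0
SW19: 5.1  (via SW10)
SW17: 6.5  (via SW19)
SW3: 9.2  (via SW19)
SW32: 9.7  (via SW19)
SW8: 9.7  (via SW10)
SW34: 9.8  (via SW17)
SW33: 10.5  (via SW32)
SW38: 12.1  (via SW3)
Shortest route: SW10 → SW19 → SW3 → SW38 = 12.1 ms.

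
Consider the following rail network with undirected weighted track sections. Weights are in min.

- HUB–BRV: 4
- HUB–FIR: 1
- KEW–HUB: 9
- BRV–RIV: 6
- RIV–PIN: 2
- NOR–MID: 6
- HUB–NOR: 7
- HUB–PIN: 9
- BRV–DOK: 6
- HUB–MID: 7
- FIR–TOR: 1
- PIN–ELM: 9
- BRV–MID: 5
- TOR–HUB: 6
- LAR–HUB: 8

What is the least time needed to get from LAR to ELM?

Shortest distances from LAR:
LAR: 0
HUB: 8  (via LAR)
FIR: 9  (via HUB)
TOR: 10  (via FIR)
BRV: 12  (via HUB)
MID: 15  (via HUB)
NOR: 15  (via HUB)
KEW: 17  (via HUB)
PIN: 17  (via HUB)
RIV: 18  (via BRV)
DOK: 18  (via BRV)
ELM: 26  (via PIN)
Shortest route: LAR → HUB → PIN → ELM = 26 min.

26 min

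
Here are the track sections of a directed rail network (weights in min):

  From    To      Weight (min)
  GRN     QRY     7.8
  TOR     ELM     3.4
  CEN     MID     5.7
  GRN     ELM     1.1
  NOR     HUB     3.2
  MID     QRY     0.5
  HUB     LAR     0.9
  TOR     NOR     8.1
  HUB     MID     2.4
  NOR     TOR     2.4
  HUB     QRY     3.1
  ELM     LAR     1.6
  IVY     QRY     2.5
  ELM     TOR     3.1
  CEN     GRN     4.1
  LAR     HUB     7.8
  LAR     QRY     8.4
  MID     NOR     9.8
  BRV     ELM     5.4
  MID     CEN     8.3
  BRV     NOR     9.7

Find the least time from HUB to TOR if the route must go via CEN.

Best HUB to CEN: HUB → MID → CEN costing 10.7
Shortest CEN→TOR: CEN → GRN → ELM → TOR = 8.3
Total via CEN: 10.7 + 8.3 = 19 min.

19 min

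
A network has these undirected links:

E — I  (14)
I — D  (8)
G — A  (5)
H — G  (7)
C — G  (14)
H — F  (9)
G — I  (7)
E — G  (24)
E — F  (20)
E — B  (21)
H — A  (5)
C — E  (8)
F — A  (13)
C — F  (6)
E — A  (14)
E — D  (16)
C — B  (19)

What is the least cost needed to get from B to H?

Compare a few routes:
B - C - G - H: 19+14+7 = 40
B - E - A - H: 21+14+5 = 40
B - C - F - H: 19+6+9 = 34
The minimum is 34 via B - C - F - H.

34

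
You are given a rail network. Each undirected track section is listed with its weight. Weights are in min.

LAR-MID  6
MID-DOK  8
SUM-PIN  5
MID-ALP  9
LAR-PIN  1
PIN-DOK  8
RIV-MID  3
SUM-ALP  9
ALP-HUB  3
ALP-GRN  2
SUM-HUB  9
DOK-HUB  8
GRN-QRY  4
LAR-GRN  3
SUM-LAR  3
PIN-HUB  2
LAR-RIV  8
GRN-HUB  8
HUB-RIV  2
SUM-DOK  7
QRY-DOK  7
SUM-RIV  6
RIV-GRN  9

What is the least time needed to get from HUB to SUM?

Candidate routes:
HUB → PIN → SUM: 2+5 = 7
HUB → PIN → LAR → SUM: 2+1+3 = 6
Cheapest is HUB → PIN → LAR → SUM at 6 min.

6 min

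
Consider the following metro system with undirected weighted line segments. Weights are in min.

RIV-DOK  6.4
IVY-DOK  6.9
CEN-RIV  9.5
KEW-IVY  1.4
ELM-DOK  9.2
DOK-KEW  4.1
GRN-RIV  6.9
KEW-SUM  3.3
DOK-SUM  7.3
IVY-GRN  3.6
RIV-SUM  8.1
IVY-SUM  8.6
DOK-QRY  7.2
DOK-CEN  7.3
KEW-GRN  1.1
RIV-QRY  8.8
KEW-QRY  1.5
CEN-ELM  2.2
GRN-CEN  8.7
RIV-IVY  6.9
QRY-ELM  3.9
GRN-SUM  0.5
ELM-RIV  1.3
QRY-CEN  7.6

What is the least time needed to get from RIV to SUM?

Shortest distances from RIV:
RIV: 0
ELM: 1.3  (via RIV)
CEN: 3.5  (via ELM)
QRY: 5.2  (via ELM)
DOK: 6.4  (via RIV)
KEW: 6.7  (via QRY)
GRN: 6.9  (via RIV)
IVY: 6.9  (via RIV)
SUM: 7.4  (via GRN)
Shortest route: RIV → GRN → SUM = 7.4 min.

7.4 min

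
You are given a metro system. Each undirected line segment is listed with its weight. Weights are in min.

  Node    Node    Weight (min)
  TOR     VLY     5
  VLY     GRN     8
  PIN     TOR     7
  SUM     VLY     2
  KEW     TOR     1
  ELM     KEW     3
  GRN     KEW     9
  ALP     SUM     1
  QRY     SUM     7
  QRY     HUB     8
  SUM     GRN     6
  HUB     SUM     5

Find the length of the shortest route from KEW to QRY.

Candidate routes:
KEW → TOR → VLY → SUM → HUB → QRY: 1+5+2+5+8 = 21
KEW → TOR → VLY → SUM → QRY: 1+5+2+7 = 15
Cheapest is KEW → TOR → VLY → SUM → QRY at 15 min.

15 min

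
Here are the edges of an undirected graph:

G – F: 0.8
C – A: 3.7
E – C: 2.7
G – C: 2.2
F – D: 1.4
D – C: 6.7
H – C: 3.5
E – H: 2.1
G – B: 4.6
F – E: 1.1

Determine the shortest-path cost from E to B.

6.5

Shortest distances from E:
E: 0
F: 1.1  (via E)
G: 1.9  (via F)
H: 2.1  (via E)
D: 2.5  (via F)
C: 2.7  (via E)
A: 6.4  (via C)
B: 6.5  (via G)
Shortest route: E–F–G–B = 6.5.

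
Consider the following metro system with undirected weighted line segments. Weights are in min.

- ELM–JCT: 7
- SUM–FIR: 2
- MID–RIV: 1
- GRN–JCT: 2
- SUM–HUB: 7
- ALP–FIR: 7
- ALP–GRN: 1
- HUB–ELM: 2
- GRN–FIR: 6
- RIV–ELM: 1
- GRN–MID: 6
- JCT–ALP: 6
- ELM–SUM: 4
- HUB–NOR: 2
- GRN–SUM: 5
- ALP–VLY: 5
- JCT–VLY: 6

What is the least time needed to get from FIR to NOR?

Shortest distances from FIR:
FIR: 0
SUM: 2  (via FIR)
GRN: 6  (via FIR)
ELM: 6  (via SUM)
RIV: 7  (via ELM)
ALP: 7  (via FIR)
JCT: 8  (via GRN)
MID: 8  (via RIV)
HUB: 8  (via ELM)
NOR: 10  (via HUB)
Shortest route: FIR → SUM → ELM → HUB → NOR = 10 min.

10 min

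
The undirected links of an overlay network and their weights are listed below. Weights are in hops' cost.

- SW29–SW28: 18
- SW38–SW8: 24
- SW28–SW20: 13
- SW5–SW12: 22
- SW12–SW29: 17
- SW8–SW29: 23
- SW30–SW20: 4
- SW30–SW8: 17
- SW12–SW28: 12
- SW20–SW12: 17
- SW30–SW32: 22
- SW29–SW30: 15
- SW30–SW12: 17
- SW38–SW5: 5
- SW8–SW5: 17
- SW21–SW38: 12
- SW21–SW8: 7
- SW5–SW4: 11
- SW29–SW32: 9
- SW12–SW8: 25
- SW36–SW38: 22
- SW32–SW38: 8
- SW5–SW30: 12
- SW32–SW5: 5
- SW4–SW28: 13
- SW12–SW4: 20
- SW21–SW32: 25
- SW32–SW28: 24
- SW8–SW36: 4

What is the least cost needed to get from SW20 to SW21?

Compare a few routes:
SW20–SW30–SW5–SW38–SW21: 4+12+5+12 = 33
SW20–SW30–SW5–SW32–SW38–SW21: 4+12+5+8+12 = 41
SW20–SW30–SW8–SW21: 4+17+7 = 28
SW20–SW30–SW5–SW8–SW21: 4+12+17+7 = 40
Cheapest is SW20–SW30–SW8–SW21 at 28 hops' cost.

28 hops' cost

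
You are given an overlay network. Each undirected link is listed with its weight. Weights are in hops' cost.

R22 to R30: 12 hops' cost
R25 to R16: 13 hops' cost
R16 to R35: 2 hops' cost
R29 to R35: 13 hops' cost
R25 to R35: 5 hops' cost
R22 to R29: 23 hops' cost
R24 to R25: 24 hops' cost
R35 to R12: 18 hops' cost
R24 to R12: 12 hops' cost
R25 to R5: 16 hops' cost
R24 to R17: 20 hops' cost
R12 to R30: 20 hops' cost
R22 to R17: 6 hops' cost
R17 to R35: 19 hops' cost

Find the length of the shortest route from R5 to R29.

34 hops' cost

Enumerating some paths:
R5 → R25 → R35 → R17 → R22 → R29: 16+5+19+6+23 = 69
R5 → R25 → R35 → R29: 16+5+13 = 34
R5 → R25 → R16 → R35 → R29: 16+13+2+13 = 44
Cheapest is R5 → R25 → R35 → R29 at 34 hops' cost.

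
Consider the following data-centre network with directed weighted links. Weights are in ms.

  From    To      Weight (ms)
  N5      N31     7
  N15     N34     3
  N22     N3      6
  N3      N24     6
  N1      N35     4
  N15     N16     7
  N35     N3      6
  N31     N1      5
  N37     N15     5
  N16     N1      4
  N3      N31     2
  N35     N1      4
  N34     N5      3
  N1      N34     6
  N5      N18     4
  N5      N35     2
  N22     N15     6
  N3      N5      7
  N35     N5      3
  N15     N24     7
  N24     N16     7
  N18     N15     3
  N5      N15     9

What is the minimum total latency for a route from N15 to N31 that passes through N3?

Shortest N15→N3: N15–N34–N5–N35–N3 = 14
Best N3 to N31: N3–N31 costing 2
Total via N3: 14 + 2 = 16 ms.

16 ms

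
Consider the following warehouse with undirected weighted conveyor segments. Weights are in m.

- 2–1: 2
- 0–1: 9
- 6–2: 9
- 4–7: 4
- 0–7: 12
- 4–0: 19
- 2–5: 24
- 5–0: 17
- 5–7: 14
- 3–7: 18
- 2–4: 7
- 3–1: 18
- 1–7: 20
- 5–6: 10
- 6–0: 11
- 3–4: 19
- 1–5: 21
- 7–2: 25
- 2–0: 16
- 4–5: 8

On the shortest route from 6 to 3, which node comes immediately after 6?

Enumerating some paths:
6–0–1–3: 11+9+18 = 38
6–2–1–3: 9+2+18 = 29
6–2–4–3: 9+7+19 = 35
6–5–4–3: 10+8+19 = 37
The minimum is 29 m via 6–2–1–3.
So from 6 the first move is to 2.

2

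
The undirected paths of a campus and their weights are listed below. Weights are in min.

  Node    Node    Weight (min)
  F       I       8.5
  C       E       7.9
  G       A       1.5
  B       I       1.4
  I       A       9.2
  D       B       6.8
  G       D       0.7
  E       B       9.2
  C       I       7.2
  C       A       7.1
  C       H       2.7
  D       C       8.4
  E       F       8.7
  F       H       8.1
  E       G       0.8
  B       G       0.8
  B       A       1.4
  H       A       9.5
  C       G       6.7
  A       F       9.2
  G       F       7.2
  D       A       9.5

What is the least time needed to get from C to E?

Candidate routes:
C - A - G - E: 7.1+1.5+0.8 = 9.4
C - E: 7.9 = 7.9
C - D - G - E: 8.4+0.7+0.8 = 9.9
C - G - E: 6.7+0.8 = 7.5
The minimum is 7.5 min via C - G - E.

7.5 min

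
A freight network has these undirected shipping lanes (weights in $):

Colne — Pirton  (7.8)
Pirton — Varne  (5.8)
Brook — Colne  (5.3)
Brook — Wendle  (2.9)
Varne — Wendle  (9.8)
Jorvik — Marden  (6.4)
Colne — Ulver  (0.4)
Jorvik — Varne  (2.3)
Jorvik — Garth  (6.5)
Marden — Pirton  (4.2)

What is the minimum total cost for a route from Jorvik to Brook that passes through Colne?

Best Jorvik to Colne: Jorvik–Varne–Pirton–Colne costing 15.9
Best Colne to Brook: Colne–Brook costing 5.3
Total via Colne: 15.9 + 5.3 = $21.2.

$21.2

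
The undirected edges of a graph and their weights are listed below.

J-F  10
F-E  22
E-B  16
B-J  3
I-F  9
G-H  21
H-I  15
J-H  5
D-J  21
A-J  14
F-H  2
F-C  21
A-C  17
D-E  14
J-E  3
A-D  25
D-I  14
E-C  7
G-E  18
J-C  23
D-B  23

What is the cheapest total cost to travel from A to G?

Candidate routes:
A - J - H - G: 14+5+21 = 40
A - J - E - G: 14+3+18 = 35
The minimum is 35 via A - J - E - G.

35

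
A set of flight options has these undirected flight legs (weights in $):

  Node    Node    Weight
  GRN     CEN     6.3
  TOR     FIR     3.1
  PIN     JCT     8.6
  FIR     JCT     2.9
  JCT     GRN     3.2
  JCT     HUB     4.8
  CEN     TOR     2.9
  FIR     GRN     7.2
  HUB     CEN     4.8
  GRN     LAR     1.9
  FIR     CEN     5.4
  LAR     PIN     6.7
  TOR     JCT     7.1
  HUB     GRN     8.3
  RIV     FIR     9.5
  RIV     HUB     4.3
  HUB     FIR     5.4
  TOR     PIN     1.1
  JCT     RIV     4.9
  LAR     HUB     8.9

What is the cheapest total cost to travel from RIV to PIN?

Settle nodes by increasing distance from RIV:
RIV: 0
HUB: 4.3  (via RIV)
JCT: 4.9  (via RIV)
FIR: 7.8  (via JCT)
GRN: 8.1  (via JCT)
CEN: 9.1  (via HUB)
LAR: 10  (via GRN)
TOR: 10.9  (via FIR)
PIN: 12  (via TOR)
Shortest route: RIV–JCT–FIR–TOR–PIN = $12.

$12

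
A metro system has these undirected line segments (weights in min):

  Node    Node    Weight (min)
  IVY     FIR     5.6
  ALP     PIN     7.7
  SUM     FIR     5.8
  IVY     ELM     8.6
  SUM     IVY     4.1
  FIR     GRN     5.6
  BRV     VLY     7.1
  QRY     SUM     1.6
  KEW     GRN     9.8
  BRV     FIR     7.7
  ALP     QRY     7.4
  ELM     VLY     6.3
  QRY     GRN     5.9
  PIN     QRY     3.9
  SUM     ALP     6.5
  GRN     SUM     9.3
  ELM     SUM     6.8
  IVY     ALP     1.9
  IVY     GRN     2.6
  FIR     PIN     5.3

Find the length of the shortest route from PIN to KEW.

Enumerating some paths:
PIN → QRY → GRN → KEW: 3.9+5.9+9.8 = 19.6
PIN → FIR → GRN → KEW: 5.3+5.6+9.8 = 20.7
The minimum is 19.6 min via PIN → QRY → GRN → KEW.

19.6 min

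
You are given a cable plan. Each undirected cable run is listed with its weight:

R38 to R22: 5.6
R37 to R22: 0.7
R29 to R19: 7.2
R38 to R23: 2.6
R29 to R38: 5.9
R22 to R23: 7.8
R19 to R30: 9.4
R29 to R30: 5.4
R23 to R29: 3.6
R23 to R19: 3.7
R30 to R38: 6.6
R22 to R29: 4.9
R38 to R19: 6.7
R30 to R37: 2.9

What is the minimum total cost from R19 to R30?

Settle nodes by increasing distance from R19:
R19: 0
R23: 3.7  (via R19)
R38: 6.3  (via R23)
R29: 7.2  (via R19)
R30: 9.4  (via R19)
Shortest route: R19–R30 = 9.4.

9.4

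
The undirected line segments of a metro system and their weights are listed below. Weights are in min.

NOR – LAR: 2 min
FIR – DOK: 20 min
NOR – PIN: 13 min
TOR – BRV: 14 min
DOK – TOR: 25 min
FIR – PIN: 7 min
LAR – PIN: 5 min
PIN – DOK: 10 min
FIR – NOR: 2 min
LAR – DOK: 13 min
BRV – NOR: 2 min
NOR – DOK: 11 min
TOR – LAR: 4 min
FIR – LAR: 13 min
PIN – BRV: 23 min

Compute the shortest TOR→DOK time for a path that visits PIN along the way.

19 min

Best TOR to PIN: TOR–LAR–PIN costing 9
Shortest PIN→DOK: PIN–DOK = 10
Total via PIN: 9 + 10 = 19 min.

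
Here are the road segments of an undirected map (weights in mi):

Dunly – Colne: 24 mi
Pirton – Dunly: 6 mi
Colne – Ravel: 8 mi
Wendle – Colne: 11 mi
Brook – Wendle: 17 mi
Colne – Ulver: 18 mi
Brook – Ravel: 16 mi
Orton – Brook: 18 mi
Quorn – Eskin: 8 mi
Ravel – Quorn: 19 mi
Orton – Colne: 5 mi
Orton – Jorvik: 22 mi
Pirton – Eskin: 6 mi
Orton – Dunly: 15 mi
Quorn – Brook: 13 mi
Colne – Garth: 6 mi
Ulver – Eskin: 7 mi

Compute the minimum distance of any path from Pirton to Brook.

27 mi

Shortest distances from Pirton:
Pirton: 0
Dunly: 6  (via Pirton)
Eskin: 6  (via Pirton)
Ulver: 13  (via Eskin)
Quorn: 14  (via Eskin)
Orton: 21  (via Dunly)
Colne: 26  (via Orton)
Brook: 27  (via Quorn)
Shortest route: Pirton–Eskin–Quorn–Brook = 27 mi.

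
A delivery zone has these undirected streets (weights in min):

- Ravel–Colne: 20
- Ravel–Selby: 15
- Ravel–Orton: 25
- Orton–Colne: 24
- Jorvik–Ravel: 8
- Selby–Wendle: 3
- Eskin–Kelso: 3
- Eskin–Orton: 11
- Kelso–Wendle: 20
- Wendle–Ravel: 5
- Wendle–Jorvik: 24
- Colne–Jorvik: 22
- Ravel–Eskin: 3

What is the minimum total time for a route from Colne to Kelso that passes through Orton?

38 min

Shortest Colne→Orton: Colne–Orton = 24
Shortest Orton→Kelso: Orton–Eskin–Kelso = 14
Total via Orton: 24 + 14 = 38 min.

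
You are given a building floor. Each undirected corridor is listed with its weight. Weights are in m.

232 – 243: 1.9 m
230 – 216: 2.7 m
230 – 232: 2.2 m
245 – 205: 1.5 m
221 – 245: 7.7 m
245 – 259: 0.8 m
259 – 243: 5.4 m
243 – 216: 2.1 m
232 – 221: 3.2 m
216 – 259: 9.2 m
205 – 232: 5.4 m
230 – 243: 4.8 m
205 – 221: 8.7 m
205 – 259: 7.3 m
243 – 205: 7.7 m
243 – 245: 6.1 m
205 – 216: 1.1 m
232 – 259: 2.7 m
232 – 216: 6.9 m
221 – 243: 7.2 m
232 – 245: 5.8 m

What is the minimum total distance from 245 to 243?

Shortest distances from 245:
245: 0
259: 0.8  (via 245)
205: 1.5  (via 245)
216: 2.6  (via 205)
232: 3.5  (via 259)
243: 4.7  (via 216)
Shortest route: 245–205–216–243 = 4.7 m.

4.7 m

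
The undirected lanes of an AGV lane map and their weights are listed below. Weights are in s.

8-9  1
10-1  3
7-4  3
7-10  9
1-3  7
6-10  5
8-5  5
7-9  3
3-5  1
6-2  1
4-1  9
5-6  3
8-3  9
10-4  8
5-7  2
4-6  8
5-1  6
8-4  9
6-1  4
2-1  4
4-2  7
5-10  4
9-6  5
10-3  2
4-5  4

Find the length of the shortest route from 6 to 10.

5 s

Shortest distances from 6:
6: 0
2: 1  (via 6)
5: 3  (via 6)
1: 4  (via 6)
3: 4  (via 5)
7: 5  (via 5)
9: 5  (via 6)
10: 5  (via 6)
Shortest route: 6–10 = 5 s.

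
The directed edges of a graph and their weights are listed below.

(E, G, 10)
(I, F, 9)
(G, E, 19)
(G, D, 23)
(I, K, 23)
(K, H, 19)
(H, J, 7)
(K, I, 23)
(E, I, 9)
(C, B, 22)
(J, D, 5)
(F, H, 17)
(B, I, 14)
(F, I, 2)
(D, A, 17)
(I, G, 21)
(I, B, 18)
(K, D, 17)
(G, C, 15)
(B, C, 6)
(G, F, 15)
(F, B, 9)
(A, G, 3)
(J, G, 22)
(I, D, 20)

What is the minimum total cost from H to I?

Shortest distances from H:
H: 0
J: 7  (via H)
D: 12  (via J)
A: 29  (via D)
G: 29  (via J)
C: 44  (via G)
F: 44  (via G)
I: 46  (via F)
Shortest route: H → J → G → F → I = 46.

46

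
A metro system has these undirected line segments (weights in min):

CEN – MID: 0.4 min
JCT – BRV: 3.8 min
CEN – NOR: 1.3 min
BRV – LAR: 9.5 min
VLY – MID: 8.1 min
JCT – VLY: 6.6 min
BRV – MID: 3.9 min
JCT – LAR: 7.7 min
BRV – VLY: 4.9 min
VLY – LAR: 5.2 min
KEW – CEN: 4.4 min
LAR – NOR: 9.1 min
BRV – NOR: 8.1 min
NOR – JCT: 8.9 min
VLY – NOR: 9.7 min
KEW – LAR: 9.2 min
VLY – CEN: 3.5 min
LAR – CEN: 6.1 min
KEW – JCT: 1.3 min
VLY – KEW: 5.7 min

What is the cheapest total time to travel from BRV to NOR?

5.6 min

Settle nodes by increasing distance from BRV:
BRV: 0
JCT: 3.8  (via BRV)
MID: 3.9  (via BRV)
CEN: 4.3  (via MID)
VLY: 4.9  (via BRV)
KEW: 5.1  (via JCT)
NOR: 5.6  (via CEN)
Shortest route: BRV–MID–CEN–NOR = 5.6 min.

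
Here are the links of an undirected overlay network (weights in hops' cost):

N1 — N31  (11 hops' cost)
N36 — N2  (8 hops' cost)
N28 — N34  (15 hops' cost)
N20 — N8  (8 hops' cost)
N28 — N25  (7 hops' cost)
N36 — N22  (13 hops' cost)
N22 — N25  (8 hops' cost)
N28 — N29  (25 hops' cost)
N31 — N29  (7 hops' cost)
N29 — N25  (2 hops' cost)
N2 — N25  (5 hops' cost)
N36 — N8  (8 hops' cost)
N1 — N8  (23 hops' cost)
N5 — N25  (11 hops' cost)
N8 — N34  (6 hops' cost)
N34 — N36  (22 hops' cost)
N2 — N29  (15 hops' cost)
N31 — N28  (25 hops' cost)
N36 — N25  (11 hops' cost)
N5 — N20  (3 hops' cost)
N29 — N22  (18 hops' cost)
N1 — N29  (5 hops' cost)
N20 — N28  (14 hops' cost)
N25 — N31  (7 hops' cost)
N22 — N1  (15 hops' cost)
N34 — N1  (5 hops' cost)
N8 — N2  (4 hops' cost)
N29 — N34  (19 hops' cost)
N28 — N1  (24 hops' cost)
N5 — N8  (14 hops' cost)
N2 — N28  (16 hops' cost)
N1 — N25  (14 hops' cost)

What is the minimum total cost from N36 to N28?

18 hops' cost

Enumerating some paths:
N36 - N2 - N28: 8+16 = 24
N36 - N8 - N2 - N25 - N28: 8+4+5+7 = 24
N36 - N2 - N25 - N28: 8+5+7 = 20
N36 - N25 - N28: 11+7 = 18
Cheapest is N36 - N25 - N28 at 18 hops' cost.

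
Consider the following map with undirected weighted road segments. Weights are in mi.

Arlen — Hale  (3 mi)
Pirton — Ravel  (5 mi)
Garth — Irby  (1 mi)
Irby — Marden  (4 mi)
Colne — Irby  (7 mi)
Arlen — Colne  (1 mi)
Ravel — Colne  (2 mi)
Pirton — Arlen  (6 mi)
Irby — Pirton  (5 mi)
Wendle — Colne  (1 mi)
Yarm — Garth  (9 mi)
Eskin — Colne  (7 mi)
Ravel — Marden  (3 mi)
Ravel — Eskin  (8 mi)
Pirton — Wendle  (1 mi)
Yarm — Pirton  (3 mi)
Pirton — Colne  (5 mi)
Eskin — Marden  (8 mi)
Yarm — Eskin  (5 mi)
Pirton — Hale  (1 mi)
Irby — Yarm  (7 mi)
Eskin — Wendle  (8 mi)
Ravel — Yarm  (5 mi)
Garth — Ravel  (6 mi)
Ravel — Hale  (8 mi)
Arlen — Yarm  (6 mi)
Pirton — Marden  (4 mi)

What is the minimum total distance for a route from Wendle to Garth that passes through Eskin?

Shortest Wendle→Eskin: Wendle–Eskin = 8
Shortest Eskin→Garth: Eskin–Yarm–Irby–Garth = 13
Total via Eskin: 8 + 13 = 21 mi.

21 mi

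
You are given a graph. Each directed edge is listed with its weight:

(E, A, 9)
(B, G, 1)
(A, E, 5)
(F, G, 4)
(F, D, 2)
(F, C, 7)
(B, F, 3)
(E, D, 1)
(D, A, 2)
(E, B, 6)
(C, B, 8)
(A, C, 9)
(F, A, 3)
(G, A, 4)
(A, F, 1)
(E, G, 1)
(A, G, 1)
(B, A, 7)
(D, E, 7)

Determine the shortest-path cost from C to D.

Enumerating some paths:
C–B–F–D: 8+3+2 = 13
C–B–G–A–F–D: 8+1+4+1+2 = 16
The minimum is 13 via C–B–F–D.

13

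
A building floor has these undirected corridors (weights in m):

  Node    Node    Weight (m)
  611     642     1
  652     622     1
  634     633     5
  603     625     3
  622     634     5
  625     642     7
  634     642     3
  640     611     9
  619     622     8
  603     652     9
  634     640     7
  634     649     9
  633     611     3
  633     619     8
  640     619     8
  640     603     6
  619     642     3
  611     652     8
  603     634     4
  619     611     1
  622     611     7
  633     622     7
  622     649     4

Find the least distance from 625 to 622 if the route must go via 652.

Best 625 to 652: 625–603–652 costing 12
Best 652 to 622: 652–622 costing 1
Total via 652: 12 + 1 = 13 m.

13 m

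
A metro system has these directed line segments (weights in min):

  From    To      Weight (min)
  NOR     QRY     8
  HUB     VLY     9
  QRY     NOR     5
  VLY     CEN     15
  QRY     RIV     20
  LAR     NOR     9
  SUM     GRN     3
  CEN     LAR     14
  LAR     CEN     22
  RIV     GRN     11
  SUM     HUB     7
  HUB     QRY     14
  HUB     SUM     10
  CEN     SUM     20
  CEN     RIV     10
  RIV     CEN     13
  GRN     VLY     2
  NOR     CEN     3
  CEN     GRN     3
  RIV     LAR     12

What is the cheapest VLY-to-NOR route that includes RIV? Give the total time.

Shortest VLY→RIV: VLY → CEN → RIV = 25
Best RIV to NOR: RIV → LAR → NOR costing 21
Total via RIV: 25 + 21 = 46 min.

46 min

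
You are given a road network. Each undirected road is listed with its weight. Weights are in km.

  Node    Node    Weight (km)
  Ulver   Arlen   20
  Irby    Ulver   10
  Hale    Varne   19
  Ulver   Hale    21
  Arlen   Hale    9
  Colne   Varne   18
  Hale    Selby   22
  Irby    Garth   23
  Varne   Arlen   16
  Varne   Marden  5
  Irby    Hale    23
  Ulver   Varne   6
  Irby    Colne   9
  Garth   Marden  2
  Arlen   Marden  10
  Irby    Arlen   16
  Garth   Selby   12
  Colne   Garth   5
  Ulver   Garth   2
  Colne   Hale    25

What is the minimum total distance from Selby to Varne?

Candidate routes:
Selby - Garth - Ulver - Varne: 12+2+6 = 20
Selby - Garth - Colne - Varne: 12+5+18 = 35
Selby - Garth - Marden - Arlen - Varne: 12+2+10+16 = 40
Selby - Garth - Marden - Varne: 12+2+5 = 19
The minimum is 19 km via Selby - Garth - Marden - Varne.

19 km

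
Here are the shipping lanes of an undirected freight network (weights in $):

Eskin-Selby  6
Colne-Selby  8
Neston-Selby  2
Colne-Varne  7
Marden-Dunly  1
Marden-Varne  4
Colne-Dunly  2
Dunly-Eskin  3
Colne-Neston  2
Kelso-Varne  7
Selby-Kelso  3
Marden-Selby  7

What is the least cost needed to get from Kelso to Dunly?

Shortest distances from Kelso:
Kelso: 0
Selby: 3  (via Kelso)
Neston: 5  (via Selby)
Colne: 7  (via Neston)
Varne: 7  (via Kelso)
Eskin: 9  (via Selby)
Dunly: 9  (via Colne)
Shortest route: Kelso → Selby → Neston → Colne → Dunly = $9.

$9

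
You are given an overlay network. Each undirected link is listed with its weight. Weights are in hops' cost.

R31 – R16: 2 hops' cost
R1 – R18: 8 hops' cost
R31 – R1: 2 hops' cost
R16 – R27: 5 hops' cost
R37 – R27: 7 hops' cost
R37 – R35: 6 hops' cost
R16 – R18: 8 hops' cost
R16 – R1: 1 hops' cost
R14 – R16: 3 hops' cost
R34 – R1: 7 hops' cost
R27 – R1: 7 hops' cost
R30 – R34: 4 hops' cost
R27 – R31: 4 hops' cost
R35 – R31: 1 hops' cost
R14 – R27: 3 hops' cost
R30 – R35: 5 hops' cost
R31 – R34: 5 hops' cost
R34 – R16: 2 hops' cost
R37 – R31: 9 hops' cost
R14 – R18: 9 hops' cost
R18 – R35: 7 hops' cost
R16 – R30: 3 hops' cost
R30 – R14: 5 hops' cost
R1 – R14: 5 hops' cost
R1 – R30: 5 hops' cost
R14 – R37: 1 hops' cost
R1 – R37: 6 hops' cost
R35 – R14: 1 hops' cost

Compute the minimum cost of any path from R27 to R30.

Enumerating some paths:
R27 - R14 - R35 - R30: 3+1+5 = 9
R27 - R14 - R30: 3+5 = 8
Cheapest is R27 - R14 - R30 at 8 hops' cost.

8 hops' cost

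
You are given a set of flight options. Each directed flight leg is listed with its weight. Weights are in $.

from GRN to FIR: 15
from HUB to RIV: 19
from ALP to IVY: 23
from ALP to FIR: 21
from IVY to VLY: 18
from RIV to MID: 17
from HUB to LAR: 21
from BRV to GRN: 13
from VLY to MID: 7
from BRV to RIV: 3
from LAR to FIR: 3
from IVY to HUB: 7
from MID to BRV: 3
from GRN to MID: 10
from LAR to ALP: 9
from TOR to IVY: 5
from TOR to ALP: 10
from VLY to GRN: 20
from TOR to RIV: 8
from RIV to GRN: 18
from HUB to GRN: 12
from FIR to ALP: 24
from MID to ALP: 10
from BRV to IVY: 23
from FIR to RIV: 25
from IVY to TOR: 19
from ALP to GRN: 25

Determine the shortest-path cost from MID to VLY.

$44

Running Dijkstra from MID:
MID: 0
BRV: 3  (via MID)
RIV: 6  (via BRV)
ALP: 10  (via MID)
GRN: 16  (via BRV)
IVY: 26  (via BRV)
FIR: 31  (via ALP)
HUB: 33  (via IVY)
VLY: 44  (via IVY)
Shortest route: MID → BRV → IVY → VLY = $44.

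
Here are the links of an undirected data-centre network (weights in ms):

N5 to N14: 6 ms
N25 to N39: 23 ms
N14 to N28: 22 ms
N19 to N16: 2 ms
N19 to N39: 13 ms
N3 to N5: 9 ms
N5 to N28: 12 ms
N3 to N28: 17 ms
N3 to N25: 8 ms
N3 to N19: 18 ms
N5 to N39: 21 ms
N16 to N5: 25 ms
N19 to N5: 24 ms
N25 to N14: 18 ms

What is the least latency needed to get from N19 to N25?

26 ms

Running Dijkstra from N19:
N19: 0
N16: 2  (via N19)
N39: 13  (via N19)
N3: 18  (via N19)
N5: 24  (via N19)
N25: 26  (via N3)
Shortest route: N19–N3–N25 = 26 ms.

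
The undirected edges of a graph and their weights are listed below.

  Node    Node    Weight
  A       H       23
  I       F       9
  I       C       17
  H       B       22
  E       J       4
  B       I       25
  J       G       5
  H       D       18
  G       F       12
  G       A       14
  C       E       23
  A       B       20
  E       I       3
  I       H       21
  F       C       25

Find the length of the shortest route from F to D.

Settle nodes by increasing distance from F:
F: 0
I: 9  (via F)
E: 12  (via I)
G: 12  (via F)
J: 16  (via E)
C: 25  (via F)
A: 26  (via G)
H: 30  (via I)
B: 34  (via I)
D: 48  (via H)
Shortest route: F → I → H → D = 48.

48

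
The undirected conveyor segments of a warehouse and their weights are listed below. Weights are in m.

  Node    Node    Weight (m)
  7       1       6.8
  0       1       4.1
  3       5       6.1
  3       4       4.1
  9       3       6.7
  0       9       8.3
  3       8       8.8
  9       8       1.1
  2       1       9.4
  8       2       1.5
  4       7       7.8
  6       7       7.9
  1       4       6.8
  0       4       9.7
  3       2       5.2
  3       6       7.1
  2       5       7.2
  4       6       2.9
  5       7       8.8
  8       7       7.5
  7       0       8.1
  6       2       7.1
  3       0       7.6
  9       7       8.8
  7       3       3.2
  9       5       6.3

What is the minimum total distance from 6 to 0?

Compare a few routes:
6 - 4 - 1 - 0: 2.9+6.8+4.1 = 13.8
6 - 4 - 0: 2.9+9.7 = 12.6
6 - 4 - 3 - 0: 2.9+4.1+7.6 = 14.6
Cheapest is 6 - 4 - 0 at 12.6 m.

12.6 m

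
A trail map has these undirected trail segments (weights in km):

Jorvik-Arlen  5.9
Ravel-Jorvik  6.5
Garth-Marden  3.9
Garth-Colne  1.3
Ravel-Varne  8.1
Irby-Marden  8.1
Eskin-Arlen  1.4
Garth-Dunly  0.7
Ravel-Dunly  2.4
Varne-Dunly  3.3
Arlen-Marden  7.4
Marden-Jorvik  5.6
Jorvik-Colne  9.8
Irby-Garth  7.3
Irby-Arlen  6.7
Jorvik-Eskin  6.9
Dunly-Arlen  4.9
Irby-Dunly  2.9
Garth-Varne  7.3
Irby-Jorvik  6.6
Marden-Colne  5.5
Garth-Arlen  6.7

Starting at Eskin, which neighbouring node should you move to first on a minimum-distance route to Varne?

Compare a few routes:
Eskin - Arlen - Garth - Dunly - Varne: 1.4+6.7+0.7+3.3 = 12.1
Eskin - Arlen - Irby - Dunly - Varne: 1.4+6.7+2.9+3.3 = 14.3
Eskin - Arlen - Dunly - Varne: 1.4+4.9+3.3 = 9.6
Cheapest is Eskin - Arlen - Dunly - Varne at 9.6 km.
So from Eskin the first move is to Arlen.

Arlen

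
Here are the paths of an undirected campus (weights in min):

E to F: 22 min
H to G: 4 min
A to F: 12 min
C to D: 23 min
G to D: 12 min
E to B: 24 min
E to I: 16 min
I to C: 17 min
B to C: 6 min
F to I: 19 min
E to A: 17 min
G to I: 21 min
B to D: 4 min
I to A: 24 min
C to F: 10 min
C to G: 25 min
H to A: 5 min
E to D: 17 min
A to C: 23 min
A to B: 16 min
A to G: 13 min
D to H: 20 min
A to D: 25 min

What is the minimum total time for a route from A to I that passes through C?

39 min

Best A to C: A → F → C costing 22
Best C to I: C → I costing 17
Total via C: 22 + 17 = 39 min.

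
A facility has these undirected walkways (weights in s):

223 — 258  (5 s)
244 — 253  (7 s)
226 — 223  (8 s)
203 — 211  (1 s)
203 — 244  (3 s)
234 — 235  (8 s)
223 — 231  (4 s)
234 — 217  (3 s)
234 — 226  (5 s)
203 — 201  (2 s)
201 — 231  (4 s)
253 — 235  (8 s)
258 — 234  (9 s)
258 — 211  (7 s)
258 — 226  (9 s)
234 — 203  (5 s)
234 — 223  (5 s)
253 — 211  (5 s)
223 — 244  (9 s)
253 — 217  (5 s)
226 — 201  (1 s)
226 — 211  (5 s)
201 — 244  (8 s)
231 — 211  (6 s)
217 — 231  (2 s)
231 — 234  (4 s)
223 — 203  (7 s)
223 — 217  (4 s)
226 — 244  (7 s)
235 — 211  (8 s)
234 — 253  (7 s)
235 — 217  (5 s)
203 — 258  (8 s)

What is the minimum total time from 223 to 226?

8 s

Shortest distances from 223:
223: 0
217: 4  (via 223)
231: 4  (via 223)
234: 5  (via 223)
258: 5  (via 223)
203: 7  (via 223)
226: 8  (via 223)
Shortest route: 223 → 226 = 8 s.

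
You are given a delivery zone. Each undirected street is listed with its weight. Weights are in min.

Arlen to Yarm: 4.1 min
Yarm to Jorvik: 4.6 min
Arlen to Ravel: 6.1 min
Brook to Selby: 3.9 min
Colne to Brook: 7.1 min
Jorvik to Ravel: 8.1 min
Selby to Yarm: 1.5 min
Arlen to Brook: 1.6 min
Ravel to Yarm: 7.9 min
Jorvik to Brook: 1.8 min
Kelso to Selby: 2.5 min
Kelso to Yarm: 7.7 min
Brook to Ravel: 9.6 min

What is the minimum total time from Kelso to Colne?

13.5 min

Settle nodes by increasing distance from Kelso:
Kelso: 0
Selby: 2.5  (via Kelso)
Yarm: 4  (via Selby)
Brook: 6.4  (via Selby)
Arlen: 8  (via Brook)
Jorvik: 8.2  (via Brook)
Ravel: 11.9  (via Yarm)
Colne: 13.5  (via Brook)
Shortest route: Kelso → Selby → Brook → Colne = 13.5 min.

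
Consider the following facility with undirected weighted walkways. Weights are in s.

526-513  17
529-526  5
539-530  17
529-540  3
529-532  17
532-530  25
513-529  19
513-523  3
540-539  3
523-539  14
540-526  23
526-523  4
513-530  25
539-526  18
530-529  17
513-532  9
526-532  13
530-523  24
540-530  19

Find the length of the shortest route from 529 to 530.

Shortest distances from 529:
529: 0
540: 3  (via 529)
526: 5  (via 529)
539: 6  (via 540)
523: 9  (via 526)
513: 12  (via 523)
532: 17  (via 529)
530: 17  (via 529)
Shortest route: 529 → 530 = 17 s.

17 s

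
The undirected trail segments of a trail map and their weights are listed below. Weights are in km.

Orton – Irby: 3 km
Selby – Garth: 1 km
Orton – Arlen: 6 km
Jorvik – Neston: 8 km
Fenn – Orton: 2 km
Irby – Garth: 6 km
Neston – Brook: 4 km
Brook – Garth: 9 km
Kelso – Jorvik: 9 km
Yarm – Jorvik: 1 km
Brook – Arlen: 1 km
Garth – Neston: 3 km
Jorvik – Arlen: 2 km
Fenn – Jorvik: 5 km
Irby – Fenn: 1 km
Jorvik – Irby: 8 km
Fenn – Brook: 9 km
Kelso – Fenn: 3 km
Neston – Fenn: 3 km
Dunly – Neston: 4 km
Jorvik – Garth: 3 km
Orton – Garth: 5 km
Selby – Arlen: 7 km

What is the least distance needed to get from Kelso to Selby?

Candidate routes:
Kelso - Fenn - Jorvik - Garth - Selby: 3+5+3+1 = 12
Kelso - Fenn - Irby - Garth - Selby: 3+1+6+1 = 11
Kelso - Fenn - Orton - Garth - Selby: 3+2+5+1 = 11
Kelso - Fenn - Neston - Garth - Selby: 3+3+3+1 = 10
The minimum is 10 km via Kelso - Fenn - Neston - Garth - Selby.

10 km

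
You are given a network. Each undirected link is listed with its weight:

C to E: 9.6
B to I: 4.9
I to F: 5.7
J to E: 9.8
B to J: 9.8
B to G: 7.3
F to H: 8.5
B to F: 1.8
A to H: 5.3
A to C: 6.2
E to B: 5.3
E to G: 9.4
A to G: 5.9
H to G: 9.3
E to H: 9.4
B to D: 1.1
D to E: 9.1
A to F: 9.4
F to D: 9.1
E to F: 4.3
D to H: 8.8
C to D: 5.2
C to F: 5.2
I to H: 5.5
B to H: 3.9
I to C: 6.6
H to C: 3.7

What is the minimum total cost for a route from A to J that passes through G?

23

Shortest A→G: A → G = 5.9
Shortest G→J: G → B → J = 17.1
Total via G: 5.9 + 17.1 = 23.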